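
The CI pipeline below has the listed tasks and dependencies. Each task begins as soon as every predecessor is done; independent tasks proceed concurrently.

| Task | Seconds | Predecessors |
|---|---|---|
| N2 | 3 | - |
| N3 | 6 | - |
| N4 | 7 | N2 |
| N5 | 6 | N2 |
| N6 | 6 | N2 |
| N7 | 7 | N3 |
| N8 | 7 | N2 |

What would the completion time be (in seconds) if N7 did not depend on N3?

Before: longest chain N3→N7 = 6+7 = 13, finish 13.
Without N3→N7, N7's earliest start moves from 6 to 0.
New critical path: N2→N4 = 3+7 = 10 ⇒ 10 seconds.

10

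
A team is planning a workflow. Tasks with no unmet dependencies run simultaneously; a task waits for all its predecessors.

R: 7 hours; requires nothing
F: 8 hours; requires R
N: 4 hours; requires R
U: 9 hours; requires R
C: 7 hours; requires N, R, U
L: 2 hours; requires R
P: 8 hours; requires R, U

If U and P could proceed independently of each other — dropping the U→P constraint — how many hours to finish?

23

Original critical path: R→U→P = 7+9+8 = 24 ⇒ 24 hours.
Without U→P, P's earliest start moves from 16 to 7.
New critical path: R→U→C = 7+9+7 = 23 ⇒ 23 hours.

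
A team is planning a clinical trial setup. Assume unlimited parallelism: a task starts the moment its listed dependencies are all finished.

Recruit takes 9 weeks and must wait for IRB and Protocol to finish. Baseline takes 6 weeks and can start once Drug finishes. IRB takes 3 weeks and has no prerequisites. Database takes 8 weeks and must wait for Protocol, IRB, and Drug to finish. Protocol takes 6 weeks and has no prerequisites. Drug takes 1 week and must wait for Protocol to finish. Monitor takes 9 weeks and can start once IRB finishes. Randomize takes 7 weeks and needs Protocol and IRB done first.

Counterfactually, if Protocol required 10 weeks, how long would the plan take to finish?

19

The binding path is Protocol→Recruit = 6+9 = 15; finish at 15 weeks.
Since Protocol is critical, the +4 change carries straight to that chain (now 19 weeks).
The critical path is still Protocol→Recruit; finish is now 19 weeks.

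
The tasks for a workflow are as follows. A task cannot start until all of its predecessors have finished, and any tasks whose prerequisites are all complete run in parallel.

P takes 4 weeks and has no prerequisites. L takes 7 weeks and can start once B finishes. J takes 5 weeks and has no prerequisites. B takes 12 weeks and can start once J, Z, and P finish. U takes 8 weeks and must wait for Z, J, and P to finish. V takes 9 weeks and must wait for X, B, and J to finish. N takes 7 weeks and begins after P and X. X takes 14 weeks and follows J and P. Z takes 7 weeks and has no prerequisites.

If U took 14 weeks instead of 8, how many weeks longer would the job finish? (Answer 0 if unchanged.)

As given, the longest chain is Z→B→V = 7+12+9 = 28, so the finish is 28 weeks.
U has 13 weeks of float (longest path through it is 15).
No other chain overtakes it, so the finish is 28 weeks.
Change in finish: 28 − 28 = +0 weeks.

0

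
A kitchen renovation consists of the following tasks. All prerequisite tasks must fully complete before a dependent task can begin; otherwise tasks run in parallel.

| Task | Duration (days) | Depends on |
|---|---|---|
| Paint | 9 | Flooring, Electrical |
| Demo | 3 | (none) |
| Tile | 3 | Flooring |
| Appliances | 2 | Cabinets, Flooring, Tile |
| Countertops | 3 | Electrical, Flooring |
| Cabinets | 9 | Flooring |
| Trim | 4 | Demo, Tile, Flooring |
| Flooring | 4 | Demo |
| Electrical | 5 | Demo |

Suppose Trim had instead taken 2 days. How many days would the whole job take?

The binding path is Demo→Flooring→Cabinets→Appliances = 3+4+9+2 = 18; finish at 18 days.
Trim is off the critical path — its longest chain is 14 days, giving 4 of slack.
The critical path is still Demo→Flooring→Cabinets→Appliances; finish is now 18 days.

18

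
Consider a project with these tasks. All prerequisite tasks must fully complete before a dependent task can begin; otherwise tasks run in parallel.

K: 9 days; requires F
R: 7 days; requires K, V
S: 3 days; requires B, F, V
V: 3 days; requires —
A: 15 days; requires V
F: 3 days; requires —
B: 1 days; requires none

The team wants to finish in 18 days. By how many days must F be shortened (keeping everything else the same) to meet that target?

1

Current finish: 19 days; target: 18.
F is on every critical path, so each day cut from F cuts the finish by one (this holds down to a finish of 18).
Need 19 − 18 = 1 day off F → F becomes 2 days, finish becomes 18.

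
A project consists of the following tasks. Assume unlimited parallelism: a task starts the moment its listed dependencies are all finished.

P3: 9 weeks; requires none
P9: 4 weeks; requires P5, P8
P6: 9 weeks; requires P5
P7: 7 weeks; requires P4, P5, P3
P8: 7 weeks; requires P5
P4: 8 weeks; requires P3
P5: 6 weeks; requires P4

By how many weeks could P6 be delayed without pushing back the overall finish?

P3→P4→P5→P8→P9 = 9+8+6+7+4 = 34 sets the makespan at 34 weeks.
P6 finishes as early as 32 and must finish by 34.
Float = 34 − 32 = 2.

2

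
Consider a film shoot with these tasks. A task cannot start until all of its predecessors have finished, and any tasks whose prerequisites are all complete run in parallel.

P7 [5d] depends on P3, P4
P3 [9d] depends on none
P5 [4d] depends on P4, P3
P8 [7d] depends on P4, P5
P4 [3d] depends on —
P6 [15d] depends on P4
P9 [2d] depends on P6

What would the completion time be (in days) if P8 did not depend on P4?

With the dependency in place, P3→P5→P8 = 9+4+7 = 20 sets the finish at 20 days.
Dropping P4→P8 doesn't change P8's earliest start (13); another predecessor still binds.
After: P3→P5→P8 = 9+4+7 = 20 → 20 days.

20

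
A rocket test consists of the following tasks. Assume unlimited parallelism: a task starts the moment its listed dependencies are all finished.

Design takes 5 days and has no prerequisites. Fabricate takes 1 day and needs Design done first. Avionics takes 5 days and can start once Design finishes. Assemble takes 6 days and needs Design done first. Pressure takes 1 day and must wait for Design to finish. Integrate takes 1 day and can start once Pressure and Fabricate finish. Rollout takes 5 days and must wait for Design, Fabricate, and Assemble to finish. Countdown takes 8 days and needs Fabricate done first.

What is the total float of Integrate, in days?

9

The longest chain is Design→Assemble→Rollout = 5+6+5 = 16; overall finish 16 days.
The longest chain containing Integrate totals 7 days.
Slack of Integrate = 15 − 6 = 9 days.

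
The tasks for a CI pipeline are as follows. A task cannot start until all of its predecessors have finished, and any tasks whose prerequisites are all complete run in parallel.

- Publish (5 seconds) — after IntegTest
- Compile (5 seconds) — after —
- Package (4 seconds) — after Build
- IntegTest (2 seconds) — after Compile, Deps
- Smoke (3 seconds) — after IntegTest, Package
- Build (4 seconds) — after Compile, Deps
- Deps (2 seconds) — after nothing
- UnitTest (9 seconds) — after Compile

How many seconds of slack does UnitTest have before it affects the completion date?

2

Compile→Build→Package→Smoke = 5+4+4+3 = 16 sets the makespan at 16 seconds.
UnitTest finishes as early as 14 and must finish by 16.
Float = 16 − 14 = 2.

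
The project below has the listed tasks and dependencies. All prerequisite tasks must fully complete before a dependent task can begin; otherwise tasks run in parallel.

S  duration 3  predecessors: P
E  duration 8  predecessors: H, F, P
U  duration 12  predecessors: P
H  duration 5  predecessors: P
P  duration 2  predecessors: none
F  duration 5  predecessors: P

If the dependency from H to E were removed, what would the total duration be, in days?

15

Before: longest chain P→H→E = 2+5+8 = 15, finish 15.
Dropping H→E doesn't change E's earliest start (7); another predecessor still binds.
The longest chain is now P→F→E = 2+5+8 = 15, so the project takes 15 days.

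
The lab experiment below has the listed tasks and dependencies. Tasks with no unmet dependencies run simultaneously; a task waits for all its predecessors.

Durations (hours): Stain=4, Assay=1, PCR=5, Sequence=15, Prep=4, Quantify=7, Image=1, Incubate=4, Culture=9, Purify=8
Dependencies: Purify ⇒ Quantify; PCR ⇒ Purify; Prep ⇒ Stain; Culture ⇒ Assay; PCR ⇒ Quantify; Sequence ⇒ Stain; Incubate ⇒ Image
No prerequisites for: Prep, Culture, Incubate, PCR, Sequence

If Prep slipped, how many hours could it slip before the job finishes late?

The longest chain is PCR→Purify→Quantify = 5+8+7 = 20; overall finish 20 hours.
Longest path through Prep: 8 hours (earliest finish 4, latest finish 16).
Slack of Prep = 12 − 0 = 12 hours.

12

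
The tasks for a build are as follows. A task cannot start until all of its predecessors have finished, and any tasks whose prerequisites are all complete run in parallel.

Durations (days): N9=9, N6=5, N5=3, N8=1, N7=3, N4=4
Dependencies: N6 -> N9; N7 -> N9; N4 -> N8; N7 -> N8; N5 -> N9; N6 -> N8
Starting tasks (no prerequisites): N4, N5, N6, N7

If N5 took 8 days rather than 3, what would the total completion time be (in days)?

As given, the longest chain is N6→N9 = 5+9 = 14, so the finish is 14 days.
N5 is off the critical path — its longest chain is 12 days, giving 2 of slack.
New critical path: N5→N9 = 8+9 = 17 ⇒ 17 days.

17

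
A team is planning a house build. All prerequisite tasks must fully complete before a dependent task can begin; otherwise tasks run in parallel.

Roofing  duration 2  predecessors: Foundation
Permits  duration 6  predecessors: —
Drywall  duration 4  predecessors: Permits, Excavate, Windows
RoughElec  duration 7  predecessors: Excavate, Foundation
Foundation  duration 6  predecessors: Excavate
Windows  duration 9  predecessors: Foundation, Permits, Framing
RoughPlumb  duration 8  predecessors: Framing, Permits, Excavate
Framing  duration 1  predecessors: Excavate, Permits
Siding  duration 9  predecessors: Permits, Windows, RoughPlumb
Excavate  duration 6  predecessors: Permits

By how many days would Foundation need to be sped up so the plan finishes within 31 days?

Current finish: 36 days; target: 31.
Foundation is on every critical path, so each day cut from Foundation cuts the finish by one (this holds down to a finish of 31).
Need 36 − 31 = 5 days off Foundation → Foundation becomes 1 day, finish becomes 31.

5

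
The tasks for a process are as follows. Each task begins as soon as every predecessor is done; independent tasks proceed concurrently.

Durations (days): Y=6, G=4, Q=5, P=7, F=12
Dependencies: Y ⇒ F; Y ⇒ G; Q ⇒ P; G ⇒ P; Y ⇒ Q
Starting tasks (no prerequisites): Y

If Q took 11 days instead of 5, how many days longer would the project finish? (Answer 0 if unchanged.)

6

Actual critical path: Y→Q→P = 6+5+7 = 18 ⇒ 18 days.
Q is on the critical path; changing it to 11 makes that path 24 days.
No other chain overtakes it, so the finish is 24 days.
Change in finish: 24 − 18 = +6 days.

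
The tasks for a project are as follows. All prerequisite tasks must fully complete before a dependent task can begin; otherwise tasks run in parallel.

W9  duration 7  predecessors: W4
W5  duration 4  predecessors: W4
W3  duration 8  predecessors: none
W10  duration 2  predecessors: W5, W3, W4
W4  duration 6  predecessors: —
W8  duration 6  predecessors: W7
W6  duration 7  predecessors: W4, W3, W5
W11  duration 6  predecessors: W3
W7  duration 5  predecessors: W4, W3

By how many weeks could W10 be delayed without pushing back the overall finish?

7

The longest chain is W3→W7→W8 = 8+5+6 = 19; overall finish 19 weeks.
The longest chain containing W10 totals 12 weeks.
Slack of W10 = 17 − 10 = 7 weeks.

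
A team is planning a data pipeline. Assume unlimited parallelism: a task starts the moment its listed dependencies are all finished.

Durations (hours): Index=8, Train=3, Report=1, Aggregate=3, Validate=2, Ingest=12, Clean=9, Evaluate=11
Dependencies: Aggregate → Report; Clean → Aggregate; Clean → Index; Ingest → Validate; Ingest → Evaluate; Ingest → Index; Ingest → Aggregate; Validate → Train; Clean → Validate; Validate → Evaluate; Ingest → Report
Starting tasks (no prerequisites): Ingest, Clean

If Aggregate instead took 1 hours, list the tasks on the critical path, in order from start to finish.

Actual critical path: Ingest→Validate→Evaluate = 12+2+11 = 25 ⇒ 25 hours.
The longest path through Aggregate is only 16 hours, so Aggregate has float 9.
That remains the longest chain; total 25 hours.

Ingest, Validate, Evaluate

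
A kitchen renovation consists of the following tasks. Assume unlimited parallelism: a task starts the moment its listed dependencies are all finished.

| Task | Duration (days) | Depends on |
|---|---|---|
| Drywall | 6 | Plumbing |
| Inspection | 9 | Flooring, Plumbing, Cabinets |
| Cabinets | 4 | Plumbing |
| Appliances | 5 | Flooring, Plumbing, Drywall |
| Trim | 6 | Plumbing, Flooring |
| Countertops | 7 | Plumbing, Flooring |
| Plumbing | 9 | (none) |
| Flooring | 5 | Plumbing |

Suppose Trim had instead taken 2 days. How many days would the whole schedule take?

23

As given, the longest chain is Plumbing→Flooring→Inspection = 9+5+9 = 23, so the finish is 23 days.
The longest path through Trim is only 20 days, so Trim has float 3.
The critical path is still Plumbing→Flooring→Inspection; finish is now 23 days.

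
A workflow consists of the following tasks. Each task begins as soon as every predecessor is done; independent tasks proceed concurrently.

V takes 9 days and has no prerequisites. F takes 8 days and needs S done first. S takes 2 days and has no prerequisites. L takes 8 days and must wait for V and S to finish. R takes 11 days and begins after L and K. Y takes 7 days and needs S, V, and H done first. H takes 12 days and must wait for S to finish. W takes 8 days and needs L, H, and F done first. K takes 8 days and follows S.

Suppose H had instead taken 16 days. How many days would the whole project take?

Critical path before the change: V→L→R = 9+8+11 = 28 giving 28 days.
H has 6 days of float (longest path through it is 22).
No other chain overtakes it, so the finish is 28 days.

28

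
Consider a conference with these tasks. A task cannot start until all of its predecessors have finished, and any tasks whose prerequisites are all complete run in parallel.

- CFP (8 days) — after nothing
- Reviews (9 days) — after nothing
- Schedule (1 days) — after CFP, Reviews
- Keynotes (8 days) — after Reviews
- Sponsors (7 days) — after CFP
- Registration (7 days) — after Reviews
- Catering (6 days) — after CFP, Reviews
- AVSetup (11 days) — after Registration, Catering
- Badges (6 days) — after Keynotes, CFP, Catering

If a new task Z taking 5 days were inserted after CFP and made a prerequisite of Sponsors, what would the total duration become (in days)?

Originally the schedule takes 27 days.
With Z inserted, Sponsors now waits for max(CFP, Z).
New critical path: Reviews→Registration→AVSetup = 9+7+11 = 27 ⇒ 27 days.

27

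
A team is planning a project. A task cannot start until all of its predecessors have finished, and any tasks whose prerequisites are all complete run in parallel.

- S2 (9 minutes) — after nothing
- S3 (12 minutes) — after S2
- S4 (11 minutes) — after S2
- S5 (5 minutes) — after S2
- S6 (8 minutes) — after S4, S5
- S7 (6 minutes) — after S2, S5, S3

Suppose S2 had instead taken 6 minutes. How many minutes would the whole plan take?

The binding path is S2→S4→S6 = 9+11+8 = 28; finish at 28 minutes.
S2 lies on that path, so at 6 minutes the path becomes 25 minutes.
The critical path is still S2→S4→S6; finish is now 25 minutes.

25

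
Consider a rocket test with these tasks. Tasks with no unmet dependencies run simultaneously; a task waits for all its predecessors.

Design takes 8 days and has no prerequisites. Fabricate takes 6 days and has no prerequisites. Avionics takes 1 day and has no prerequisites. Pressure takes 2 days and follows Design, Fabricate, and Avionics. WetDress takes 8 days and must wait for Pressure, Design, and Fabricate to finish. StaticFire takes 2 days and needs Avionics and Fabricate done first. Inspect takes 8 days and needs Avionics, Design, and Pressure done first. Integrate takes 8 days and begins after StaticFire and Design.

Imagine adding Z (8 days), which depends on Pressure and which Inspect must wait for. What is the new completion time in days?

26

Originally the job takes 18 days.
With Z inserted, Inspect now waits for max(Avionics, Design, Pressure, Z).
New critical path: Design→Pressure→Z→Inspect = 8+2+8+8 = 26 ⇒ 26 days.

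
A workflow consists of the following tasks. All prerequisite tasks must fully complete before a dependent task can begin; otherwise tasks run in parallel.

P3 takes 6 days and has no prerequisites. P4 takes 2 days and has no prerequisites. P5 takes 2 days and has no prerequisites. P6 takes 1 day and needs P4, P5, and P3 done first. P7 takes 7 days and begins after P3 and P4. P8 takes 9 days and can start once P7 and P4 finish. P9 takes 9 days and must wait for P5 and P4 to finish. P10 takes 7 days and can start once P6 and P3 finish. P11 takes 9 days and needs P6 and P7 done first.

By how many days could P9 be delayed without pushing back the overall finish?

11

The longest chain is P3→P7→P8 = 6+7+9 = 22; overall finish 22 days.
The longest chain containing P9 totals 11 days.
So P9 can slip 22 − 11 = 11 days.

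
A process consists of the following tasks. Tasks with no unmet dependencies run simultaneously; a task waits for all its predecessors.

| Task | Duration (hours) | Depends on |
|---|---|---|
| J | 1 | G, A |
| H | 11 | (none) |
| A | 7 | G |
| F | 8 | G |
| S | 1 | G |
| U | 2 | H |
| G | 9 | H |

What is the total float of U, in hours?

Critical path: H→G→A→J = 11+9+7+1 = 28, so the finish is 28 hours.
The longest chain containing U totals 13 hours.
Slack of U = 26 − 11 = 15 hours.

15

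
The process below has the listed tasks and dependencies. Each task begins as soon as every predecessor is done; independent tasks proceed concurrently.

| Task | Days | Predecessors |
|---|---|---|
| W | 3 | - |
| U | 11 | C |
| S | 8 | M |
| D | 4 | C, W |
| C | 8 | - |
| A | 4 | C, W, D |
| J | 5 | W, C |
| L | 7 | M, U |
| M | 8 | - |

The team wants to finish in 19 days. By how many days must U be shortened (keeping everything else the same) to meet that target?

Current finish: 26 days; target: 19.
U is on every critical path, so each day cut from U cuts the finish by one (this holds down to a finish of 16).
Need 26 − 19 = 7 days off U → U becomes 4 days, finish becomes 19.

7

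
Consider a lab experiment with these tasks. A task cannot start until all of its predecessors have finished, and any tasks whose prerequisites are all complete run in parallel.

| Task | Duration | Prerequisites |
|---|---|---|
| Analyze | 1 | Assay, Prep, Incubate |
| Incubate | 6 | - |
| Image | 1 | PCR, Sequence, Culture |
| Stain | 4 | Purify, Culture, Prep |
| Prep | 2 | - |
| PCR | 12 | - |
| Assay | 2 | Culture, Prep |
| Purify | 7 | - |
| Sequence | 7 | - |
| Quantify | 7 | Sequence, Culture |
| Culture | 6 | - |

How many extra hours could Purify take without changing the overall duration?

The longest chain is Sequence→Quantify = 7+7 = 14; overall finish 14 hours.
The longest chain containing Purify totals 11 hours.
Slack of Purify = 3 − 0 = 3 hours.

3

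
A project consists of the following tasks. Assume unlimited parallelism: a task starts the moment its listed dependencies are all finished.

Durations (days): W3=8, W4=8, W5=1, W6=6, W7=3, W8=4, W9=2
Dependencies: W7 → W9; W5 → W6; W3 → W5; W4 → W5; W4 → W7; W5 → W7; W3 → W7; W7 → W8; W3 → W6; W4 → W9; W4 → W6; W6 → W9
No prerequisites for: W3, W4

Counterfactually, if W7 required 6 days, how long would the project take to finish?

19

As given, the longest chain is W3→W5→W6→W9 = 8+1+6+2 = 17, so the finish is 17 days.
W7 is off the critical path — its longest chain is 16 days, giving 1 of slack.
Now W3→W5→W7→W8 = 8+1+6+4 = 19 is longest, so the finish becomes 19 days.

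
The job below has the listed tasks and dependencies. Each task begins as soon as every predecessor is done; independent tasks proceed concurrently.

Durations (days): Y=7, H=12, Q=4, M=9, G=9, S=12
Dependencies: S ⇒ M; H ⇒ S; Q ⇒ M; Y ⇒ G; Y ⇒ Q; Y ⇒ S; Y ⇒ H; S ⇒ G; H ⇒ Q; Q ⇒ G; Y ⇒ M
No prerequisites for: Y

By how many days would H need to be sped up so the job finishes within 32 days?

Current finish: 40 days; target: 32.
H is on every critical path, so each day cut from H cuts the finish by one (this holds down to a finish of 29).
Need 40 − 32 = 8 days off H → H becomes 4 days, finish becomes 32.

8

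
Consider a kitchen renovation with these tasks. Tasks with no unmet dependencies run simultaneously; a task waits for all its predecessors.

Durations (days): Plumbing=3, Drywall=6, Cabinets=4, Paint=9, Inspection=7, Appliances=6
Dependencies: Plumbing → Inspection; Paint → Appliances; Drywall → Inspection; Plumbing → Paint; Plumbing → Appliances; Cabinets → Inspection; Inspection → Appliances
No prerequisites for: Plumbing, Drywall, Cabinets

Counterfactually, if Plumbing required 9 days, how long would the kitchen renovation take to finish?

24

Critical path before the change: Drywall→Inspection→Appliances = 6+7+6 = 19 giving 19 days.
Plumbing has 1 day of float (longest path through it is 18).
New critical path: Plumbing→Paint→Appliances = 9+9+6 = 24 ⇒ 24 days.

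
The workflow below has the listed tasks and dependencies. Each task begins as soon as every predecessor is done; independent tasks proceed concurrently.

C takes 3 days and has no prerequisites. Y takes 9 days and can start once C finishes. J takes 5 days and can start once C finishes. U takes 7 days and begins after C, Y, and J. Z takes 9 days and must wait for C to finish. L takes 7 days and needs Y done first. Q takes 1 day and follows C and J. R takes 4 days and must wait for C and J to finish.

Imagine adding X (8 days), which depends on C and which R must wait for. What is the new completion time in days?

Originally the plan takes 19 days.
With X inserted, R now waits for max(C, J, X).
New critical path: C→Y→L = 3+9+7 = 19 ⇒ 19 days.

19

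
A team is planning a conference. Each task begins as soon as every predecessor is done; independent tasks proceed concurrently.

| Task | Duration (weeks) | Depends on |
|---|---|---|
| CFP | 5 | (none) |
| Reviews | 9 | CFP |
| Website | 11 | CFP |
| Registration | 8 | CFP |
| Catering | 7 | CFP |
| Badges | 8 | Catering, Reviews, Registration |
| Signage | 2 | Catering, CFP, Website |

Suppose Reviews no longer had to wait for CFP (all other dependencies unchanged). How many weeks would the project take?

Original critical path: CFP→Reviews→Badges = 5+9+8 = 22 ⇒ 22 weeks.
Without CFP→Reviews, Reviews's earliest start moves from 5 to 0.
The longest chain is now CFP→Registration→Badges = 5+8+8 = 21, so the project takes 21 weeks.

21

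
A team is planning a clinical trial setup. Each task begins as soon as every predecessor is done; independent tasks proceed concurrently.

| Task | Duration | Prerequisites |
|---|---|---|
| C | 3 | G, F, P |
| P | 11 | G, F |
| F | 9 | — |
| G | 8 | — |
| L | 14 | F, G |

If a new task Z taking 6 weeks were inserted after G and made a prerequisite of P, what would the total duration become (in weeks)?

Originally the plan takes 23 weeks.
With Z inserted, P now waits for max(G, F, Z).
New critical path: G→Z→P→C = 8+6+11+3 = 28 ⇒ 28 weeks.

28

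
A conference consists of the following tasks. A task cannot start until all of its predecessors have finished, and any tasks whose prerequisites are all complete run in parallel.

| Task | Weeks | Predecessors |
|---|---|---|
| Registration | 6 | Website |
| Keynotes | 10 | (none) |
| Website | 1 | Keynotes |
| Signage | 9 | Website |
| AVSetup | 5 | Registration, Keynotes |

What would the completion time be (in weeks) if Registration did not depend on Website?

20

With the dependency in place, Keynotes→Website→Registration→AVSetup = 10+1+6+5 = 22 sets the finish at 22 weeks.
Without Website→Registration, Registration's earliest start moves from 11 to 0.
The longest chain is now Keynotes→Website→Signage = 10+1+9 = 20, so the schedule takes 20 weeks.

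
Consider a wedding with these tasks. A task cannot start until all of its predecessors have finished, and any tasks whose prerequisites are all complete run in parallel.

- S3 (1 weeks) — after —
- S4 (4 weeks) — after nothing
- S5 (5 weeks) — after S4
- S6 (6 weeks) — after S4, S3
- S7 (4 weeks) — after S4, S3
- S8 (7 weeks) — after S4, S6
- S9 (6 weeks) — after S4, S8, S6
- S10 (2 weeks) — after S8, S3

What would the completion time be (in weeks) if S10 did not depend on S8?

Original critical path: S4→S6→S8→S9 = 4+6+7+6 = 23 ⇒ 23 weeks.
Without S8→S10, S10's earliest start moves from 17 to 1.
After: S4→S6→S8→S9 = 4+6+7+6 = 23 → 23 weeks.

23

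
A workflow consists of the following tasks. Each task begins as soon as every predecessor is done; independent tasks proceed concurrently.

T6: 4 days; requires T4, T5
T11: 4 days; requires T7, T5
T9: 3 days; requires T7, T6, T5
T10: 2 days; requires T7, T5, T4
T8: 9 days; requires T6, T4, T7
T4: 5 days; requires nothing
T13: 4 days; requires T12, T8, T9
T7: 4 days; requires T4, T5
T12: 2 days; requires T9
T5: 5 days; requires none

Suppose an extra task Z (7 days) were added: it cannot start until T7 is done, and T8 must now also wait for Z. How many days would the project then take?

29

Originally the project takes 22 days.
With Z inserted, T8 now waits for max(T6, T4, T7, Z).
New critical path: T4→T7→Z→T8→T13 = 5+4+7+9+4 = 29 ⇒ 29 days.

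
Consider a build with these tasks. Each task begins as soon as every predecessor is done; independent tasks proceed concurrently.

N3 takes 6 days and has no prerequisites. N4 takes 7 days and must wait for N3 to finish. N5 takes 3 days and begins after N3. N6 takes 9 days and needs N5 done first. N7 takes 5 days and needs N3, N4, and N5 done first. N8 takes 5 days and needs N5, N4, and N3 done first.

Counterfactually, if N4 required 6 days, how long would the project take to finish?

18

As given, the longest chain is N3→N4→N7 = 6+7+5 = 18, so the finish is 18 days.
N4 lies on that path, so at 6 days the path becomes 17 days.
Now N3→N5→N6 = 6+3+9 = 18 is longest, so the finish becomes 18 days.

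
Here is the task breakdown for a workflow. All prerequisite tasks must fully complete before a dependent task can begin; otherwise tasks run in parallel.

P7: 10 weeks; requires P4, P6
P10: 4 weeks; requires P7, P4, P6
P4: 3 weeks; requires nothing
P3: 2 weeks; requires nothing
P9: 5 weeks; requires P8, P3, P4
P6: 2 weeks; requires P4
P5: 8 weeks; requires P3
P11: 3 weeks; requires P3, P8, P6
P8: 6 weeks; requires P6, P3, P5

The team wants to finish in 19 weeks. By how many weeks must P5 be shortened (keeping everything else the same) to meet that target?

2

Current finish: 21 weeks; target: 19.
P5 is on every critical path, so each week cut from P5 cuts the finish by one (this holds down to a finish of 19).
Need 21 − 19 = 2 weeks off P5 → P5 becomes 6 weeks, finish becomes 19.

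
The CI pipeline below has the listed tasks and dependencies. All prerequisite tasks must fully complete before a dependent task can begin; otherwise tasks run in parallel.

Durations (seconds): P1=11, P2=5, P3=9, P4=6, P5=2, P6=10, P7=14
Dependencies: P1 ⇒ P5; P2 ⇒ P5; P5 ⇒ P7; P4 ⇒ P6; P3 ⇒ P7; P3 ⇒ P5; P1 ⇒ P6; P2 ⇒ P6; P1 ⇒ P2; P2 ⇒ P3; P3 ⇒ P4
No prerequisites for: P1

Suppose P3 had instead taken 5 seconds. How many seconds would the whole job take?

37

As given, the longest chain is P1→P2→P3→P4→P6 = 11+5+9+6+10 = 41, so the finish is 41 seconds.
P3 lies on that path, so at 5 seconds the path becomes 37 seconds.
That remains the longest chain; total 37 seconds.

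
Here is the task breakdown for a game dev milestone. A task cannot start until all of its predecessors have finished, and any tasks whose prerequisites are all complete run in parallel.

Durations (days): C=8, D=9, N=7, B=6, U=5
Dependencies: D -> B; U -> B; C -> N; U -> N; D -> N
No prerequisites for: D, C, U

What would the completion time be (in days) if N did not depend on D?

15

Before: longest chain D→N = 9+7 = 16, finish 16.
Without D→N, N's earliest start moves from 9 to 8.
The longest chain is now D→B = 9+6 = 15, so the schedule takes 15 days.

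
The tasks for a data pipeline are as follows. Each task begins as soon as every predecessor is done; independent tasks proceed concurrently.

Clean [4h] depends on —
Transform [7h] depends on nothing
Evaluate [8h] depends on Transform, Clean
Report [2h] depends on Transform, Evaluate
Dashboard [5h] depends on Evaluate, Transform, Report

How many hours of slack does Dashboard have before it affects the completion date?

0

Transform→Evaluate→Report→Dashboard = 7+8+2+5 = 22 sets the makespan at 22 hours.
The longest chain containing Dashboard totals 22 hours.
Float = 22 − 22 = 0.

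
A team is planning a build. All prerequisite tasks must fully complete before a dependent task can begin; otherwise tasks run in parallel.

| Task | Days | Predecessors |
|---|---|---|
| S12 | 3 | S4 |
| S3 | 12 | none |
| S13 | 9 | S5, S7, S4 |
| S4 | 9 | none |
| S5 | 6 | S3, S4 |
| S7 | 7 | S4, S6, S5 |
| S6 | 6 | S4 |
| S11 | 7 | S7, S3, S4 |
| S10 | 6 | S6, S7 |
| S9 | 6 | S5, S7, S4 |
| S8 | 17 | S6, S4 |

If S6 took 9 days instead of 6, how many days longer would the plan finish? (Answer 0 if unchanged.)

1

As given, the longest chain is S3→S5→S7→S13 = 12+6+7+9 = 34, so the finish is 34 days.
The longest path through S6 is only 32 days, so S6 has float 2.
The binding chain switches to S4→S6→S8 = 9+9+17 = 35; finish 35 days.
Change in finish: 35 − 34 = +1 days.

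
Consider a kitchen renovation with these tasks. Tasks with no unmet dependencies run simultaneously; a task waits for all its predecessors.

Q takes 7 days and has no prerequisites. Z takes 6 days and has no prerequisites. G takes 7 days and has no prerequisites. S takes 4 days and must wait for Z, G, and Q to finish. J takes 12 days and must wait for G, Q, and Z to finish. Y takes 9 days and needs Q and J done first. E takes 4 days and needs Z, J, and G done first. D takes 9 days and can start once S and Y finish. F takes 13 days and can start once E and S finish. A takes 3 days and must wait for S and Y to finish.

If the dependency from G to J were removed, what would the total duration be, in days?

With the dependency in place, Q→J→Y→D = 7+12+9+9 = 37 sets the finish at 37 days.
Dropping G→J doesn't change J's earliest start (7); another predecessor still binds.
After: Q→J→Y→D = 7+12+9+9 = 37 → 37 days.

37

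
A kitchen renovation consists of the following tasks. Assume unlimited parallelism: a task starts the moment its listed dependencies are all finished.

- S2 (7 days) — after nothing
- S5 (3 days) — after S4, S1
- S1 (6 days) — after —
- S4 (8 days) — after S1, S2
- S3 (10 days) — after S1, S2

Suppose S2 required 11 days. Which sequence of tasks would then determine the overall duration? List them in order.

S2, S4, S5

Baseline: S2→S4→S5 = 7+8+3 = 18 → 18 days.
S2 lies on that path, so at 11 days the path becomes 22 days.
No other chain overtakes it, so the finish is 22 days.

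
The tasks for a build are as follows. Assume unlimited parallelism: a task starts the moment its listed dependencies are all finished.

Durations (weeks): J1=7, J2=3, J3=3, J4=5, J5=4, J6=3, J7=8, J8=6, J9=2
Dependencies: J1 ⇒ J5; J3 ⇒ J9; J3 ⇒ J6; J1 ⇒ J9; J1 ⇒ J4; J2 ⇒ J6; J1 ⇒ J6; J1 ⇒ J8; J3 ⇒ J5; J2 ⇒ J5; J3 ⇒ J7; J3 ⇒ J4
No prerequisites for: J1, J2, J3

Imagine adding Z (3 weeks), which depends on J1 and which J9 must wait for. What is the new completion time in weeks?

Originally the job takes 13 weeks.
With Z inserted, J9 now waits for max(J1, J3, Z).
New critical path: J1→J8 = 7+6 = 13 ⇒ 13 weeks.

13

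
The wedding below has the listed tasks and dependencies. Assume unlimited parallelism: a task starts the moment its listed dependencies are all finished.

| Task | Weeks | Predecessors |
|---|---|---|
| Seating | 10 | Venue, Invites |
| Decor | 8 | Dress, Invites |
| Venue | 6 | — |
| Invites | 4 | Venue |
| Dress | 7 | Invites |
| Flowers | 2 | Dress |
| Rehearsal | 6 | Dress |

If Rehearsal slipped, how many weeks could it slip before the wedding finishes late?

2

The longest chain is Venue→Invites→Dress→Decor = 6+4+7+8 = 25; overall finish 25 weeks.
Rehearsal finishes as early as 23 and must finish by 25.
Float = 25 − 23 = 2.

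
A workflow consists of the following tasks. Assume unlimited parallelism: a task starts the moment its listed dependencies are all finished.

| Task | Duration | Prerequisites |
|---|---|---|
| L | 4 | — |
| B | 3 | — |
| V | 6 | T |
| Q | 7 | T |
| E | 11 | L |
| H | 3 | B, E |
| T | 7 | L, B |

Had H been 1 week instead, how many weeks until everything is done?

Actual critical path: L→E→H = 4+11+3 = 18 ⇒ 18 weeks.
Since H is critical, the -2 change carries straight to that chain (now 16 weeks).
The binding chain switches to L→T→Q = 4+7+7 = 18; finish 18 weeks.

18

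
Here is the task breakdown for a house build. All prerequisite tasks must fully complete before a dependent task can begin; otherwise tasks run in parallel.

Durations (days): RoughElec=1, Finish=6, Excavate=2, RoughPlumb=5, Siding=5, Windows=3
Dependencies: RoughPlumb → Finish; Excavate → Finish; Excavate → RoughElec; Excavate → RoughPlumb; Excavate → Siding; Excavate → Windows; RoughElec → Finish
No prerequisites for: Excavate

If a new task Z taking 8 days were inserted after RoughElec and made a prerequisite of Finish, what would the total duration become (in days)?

Originally the schedule takes 13 days.
With Z inserted, Finish now waits for max(RoughElec, Excavate, RoughPlumb, Z).
New critical path: Excavate→RoughElec→Z→Finish = 2+1+8+6 = 17 ⇒ 17 days.

17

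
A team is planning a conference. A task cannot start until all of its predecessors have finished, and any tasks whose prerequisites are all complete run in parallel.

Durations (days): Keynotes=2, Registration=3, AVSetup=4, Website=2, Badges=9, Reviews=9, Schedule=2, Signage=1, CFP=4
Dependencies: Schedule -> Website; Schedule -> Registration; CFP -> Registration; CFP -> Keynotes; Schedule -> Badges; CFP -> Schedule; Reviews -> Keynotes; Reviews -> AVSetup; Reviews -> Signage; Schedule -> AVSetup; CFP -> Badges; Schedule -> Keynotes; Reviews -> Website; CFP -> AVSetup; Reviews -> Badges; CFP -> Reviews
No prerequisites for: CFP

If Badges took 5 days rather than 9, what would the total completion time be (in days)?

The binding path is CFP→Reviews→Badges = 4+9+9 = 22; finish at 22 days.
Badges is on the critical path; changing it to 5 makes that path 18 days.
No other chain overtakes it, so the finish is 18 days.

18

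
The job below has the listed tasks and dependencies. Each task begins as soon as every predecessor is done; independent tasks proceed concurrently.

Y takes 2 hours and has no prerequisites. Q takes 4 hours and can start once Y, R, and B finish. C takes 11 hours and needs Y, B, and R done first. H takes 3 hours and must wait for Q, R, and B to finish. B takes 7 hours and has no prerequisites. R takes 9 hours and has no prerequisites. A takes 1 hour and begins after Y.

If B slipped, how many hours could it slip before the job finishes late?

2

R→C = 9+11 = 20 sets the makespan at 20 hours.
B finishes as early as 7 and must finish by 9.
Float = 20 − 18 = 2.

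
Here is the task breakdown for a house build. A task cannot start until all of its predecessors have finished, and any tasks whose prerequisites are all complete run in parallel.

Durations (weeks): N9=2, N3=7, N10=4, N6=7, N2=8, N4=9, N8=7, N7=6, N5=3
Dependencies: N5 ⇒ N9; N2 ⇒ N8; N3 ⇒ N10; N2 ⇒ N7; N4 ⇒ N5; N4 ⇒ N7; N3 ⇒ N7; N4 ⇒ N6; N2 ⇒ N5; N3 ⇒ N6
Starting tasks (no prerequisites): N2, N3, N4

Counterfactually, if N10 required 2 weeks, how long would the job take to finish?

Actual critical path: N4→N6 = 9+7 = 16 ⇒ 16 weeks.
N10 has 5 weeks of float (longest path through it is 11).
No other chain overtakes it, so the finish is 16 weeks.

16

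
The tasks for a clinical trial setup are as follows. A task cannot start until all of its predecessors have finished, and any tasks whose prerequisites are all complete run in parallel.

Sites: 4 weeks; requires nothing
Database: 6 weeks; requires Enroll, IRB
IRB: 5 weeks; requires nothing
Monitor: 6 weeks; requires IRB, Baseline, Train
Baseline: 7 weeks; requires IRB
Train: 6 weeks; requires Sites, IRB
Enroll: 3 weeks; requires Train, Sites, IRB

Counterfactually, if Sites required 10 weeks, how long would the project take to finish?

25

Baseline: IRB→Train→Enroll→Database = 5+6+3+6 = 20 → 20 weeks.
Sites is off the critical path — its longest chain is 19 weeks, giving 1 of slack.
Now Sites→Train→Enroll→Database = 10+6+3+6 = 25 is longest, so the finish becomes 25 weeks.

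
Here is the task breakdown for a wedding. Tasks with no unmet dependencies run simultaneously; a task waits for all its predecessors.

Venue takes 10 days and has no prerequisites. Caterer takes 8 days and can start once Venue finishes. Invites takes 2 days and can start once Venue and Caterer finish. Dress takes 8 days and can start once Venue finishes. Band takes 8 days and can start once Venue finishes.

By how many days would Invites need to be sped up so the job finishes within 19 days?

1

Current finish: 20 days; target: 19.
Invites is on every critical path, so each day cut from Invites cuts the finish by one (this holds down to a finish of 19).
Need 20 − 19 = 1 day off Invites → Invites becomes 1 day, finish becomes 19.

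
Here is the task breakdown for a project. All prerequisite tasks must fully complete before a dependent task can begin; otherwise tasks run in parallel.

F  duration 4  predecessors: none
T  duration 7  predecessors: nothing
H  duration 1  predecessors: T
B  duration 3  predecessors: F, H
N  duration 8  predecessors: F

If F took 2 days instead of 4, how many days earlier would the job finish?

1

As given, the longest chain is F→N = 4+8 = 12, so the finish is 12 days.
F lies on that path, so at 2 days the path becomes 10 days.
The binding chain switches to T→H→B = 7+1+3 = 11; finish 11 days.
Change in finish: 11 − 12 = -1 days.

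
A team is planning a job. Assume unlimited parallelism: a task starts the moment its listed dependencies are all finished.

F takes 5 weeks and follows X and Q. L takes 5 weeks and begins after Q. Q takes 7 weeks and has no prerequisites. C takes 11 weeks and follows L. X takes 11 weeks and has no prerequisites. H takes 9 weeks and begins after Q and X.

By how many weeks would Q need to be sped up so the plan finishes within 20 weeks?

Current finish: 23 weeks; target: 20.
Q is on every critical path, so each week cut from Q cuts the finish by one (this holds down to a finish of 20).
Need 23 − 20 = 3 weeks off Q → Q becomes 4 weeks, finish becomes 20.

3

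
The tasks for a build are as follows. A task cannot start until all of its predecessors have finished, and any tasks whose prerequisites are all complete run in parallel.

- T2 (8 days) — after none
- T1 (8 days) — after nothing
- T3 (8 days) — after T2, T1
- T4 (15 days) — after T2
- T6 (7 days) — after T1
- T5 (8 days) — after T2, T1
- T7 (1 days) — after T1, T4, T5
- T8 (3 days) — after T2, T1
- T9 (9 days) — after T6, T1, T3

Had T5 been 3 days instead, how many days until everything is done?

25

As given, the longest chain is T1→T3→T9 = 8+8+9 = 25, so the finish is 25 days.
T5 is off the critical path — its longest chain is 17 days, giving 8 of slack.
No other chain overtakes it, so the finish is 25 days.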